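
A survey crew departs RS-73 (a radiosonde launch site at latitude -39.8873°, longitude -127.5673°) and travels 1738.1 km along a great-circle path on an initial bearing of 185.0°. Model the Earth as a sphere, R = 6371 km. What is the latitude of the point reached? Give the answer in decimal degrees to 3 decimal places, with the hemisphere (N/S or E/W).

55.439°S

δ = d/R = 1738.1/6371 = 0.272814 rad
φ₂ = arcsin(sin φ₁ cos δ + cos φ₁ sin δ cos θ)
   = arcsin(-0.64128·0.96302 + 0.76731·0.26944·-0.99619) = -55.43887°
λ₂ = λ₁ + atan2(sin θ sin δ cos φ₁, cos δ − sin φ₁ sin φ₂) = -129.93981°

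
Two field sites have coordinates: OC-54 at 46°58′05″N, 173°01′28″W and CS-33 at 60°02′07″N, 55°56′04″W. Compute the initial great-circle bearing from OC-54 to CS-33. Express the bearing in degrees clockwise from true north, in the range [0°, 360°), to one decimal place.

OC-54: φ = +46.96806°, λ = -173.02444°
CS-33: φ = +60.03528°, λ = -55.93444°
Δλ = 117.0900°
y = sin Δλ · cos φ₂ = 0.444671
x = cos φ₁ sin φ₂ − sin φ₁ cos φ₂ cos Δλ = 0.757452
θ = atan2(y, x) = 30.4156° → 30.4156° (mod 360°)

30.4°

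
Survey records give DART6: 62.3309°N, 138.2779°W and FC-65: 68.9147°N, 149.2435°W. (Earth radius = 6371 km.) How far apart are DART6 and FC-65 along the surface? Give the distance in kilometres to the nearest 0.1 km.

885.6 km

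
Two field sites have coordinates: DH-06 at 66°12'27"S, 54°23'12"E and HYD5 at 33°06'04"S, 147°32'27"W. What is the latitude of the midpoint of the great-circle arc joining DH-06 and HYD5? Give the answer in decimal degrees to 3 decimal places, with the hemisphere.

DH-06: φ = -66.20750°, λ = +54.38667°
HYD5: φ = -33.10111°, λ = -147.54083°
Bx = cos φ₂ cos Δλ = -0.777106,  By = cos φ₂ sin Δλ = 0.312828
φₘ = atan2(sin φ₁ + sin φ₂, √((cos φ₁ + Bx)² + By²)) = -71.55466°
λₘ = λ₁ + atan2(By, cos φ₁ + Bx) = -165.54784°

71.555°S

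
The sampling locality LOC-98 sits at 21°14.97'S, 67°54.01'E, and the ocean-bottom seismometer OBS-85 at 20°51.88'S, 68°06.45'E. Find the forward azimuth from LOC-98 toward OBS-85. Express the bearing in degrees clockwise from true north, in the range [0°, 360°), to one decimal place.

LOC-98: φ = -21.24950°, λ = +67.90017°
OBS-85: φ = -20.86467°, λ = +68.10750°
Δλ = 0.2073°
y = sin Δλ · cos φ₂ = 0.003381
x = cos φ₁ sin φ₂ − sin φ₁ cos φ₂ cos Δλ = 0.006714
θ = atan2(y, x) = 26.7299° → 26.7299° (mod 360°)

26.7°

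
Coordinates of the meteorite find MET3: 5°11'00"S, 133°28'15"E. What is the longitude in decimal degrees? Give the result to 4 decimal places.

133.4708°E

133° + 28′/60 + 15″/3600 = 133 + 0.46667 + 0.00417 = 133.4708°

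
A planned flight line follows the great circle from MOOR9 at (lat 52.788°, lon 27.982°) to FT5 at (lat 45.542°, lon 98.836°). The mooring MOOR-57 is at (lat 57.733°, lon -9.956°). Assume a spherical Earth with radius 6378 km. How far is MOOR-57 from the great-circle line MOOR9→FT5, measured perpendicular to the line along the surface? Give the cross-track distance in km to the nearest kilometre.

δ₁₃ = central angle MOOR9→MOOR-57 = 0.381656 rad  (haversine)
θ₁₃ = bearing MOOR9→MOOR-57 = 298.208°,  θ₁₂ = bearing MOOR9→FT5 = 69.398°
dₓₜ = R·arcsin(sin δ₁₃ · sin(θ₁₃ − θ₁₂)) = 6378·arcsin(0.37246·sin(228.809°)) = -1811.913 km
|dₓₜ| = 1811.913 km

1812 km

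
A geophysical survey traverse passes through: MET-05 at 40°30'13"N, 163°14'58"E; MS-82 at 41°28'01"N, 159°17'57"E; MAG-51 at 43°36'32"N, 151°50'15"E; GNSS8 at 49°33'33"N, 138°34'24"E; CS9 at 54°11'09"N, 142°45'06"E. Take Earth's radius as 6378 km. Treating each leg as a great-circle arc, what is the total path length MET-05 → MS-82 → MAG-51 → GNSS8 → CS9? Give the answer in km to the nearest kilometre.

2804 km

MET-05: φ = +40.50361°, λ = +163.24944°
MS-82: φ = +41.46694°, λ = +159.29917°
MAG-51: φ = +43.60889°, λ = +151.83750°
GNSS8: φ = +49.55917°, λ = +138.57333°
CS9: φ = +54.18583°, λ = +142.75167°
MET-05→MS-82: c = 0.054688 rad, d = 348.80 km
MS-82→MAG-51: c = 0.102936 rad, d = 656.52 km
MAG-51→GNSS8: c = 0.189585 rad, d = 1209.17 km
GNSS8→CS9: c = 0.092417 rad, d = 589.44 km
Total = 348.80 + 656.52 + 1209.17 + 589.44 = 2803.93 km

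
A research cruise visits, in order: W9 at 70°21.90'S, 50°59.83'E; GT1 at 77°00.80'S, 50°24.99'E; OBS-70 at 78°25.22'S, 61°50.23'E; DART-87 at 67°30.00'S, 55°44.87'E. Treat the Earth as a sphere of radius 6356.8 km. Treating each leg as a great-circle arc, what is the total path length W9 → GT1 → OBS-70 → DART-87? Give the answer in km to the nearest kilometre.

2275 km

W9: φ = -70.36500°, λ = +50.99717°
GT1: φ = -77.01333°, λ = +50.41650°
OBS-70: φ = -78.42033°, λ = +61.83717°
DART-87: φ = -67.50000°, λ = +55.74783°
W9→GT1: c = 0.116069 rad, d = 737.83 km
GT1→OBS-70: c = 0.048886 rad, d = 310.76 km
OBS-70→DART-87: c = 0.192870 rad, d = 1226.04 km
Total = 737.83 + 310.76 + 1226.04 = 2274.62 km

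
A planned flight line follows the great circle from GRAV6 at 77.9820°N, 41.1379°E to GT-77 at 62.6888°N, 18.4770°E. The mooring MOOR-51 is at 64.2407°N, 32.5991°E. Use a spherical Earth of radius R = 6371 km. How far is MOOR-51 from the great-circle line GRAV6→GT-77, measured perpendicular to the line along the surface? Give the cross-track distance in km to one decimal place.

δ₁₃ = central angle GRAV6→MOOR-51 = 0.244018 rad  (haversine)
θ₁₃ = bearing GRAV6→MOOR-51 = 195.491°,  θ₁₂ = bearing GRAV6→GT-77 = 217.652°
dₓₜ = R·arcsin(sin δ₁₃ · sin(θ₁₃ − θ₁₂)) = 6371·arcsin(0.24160·sin(-22.161°)) = -581.440 km
|dₓₜ| = 581.440 km

581.4 km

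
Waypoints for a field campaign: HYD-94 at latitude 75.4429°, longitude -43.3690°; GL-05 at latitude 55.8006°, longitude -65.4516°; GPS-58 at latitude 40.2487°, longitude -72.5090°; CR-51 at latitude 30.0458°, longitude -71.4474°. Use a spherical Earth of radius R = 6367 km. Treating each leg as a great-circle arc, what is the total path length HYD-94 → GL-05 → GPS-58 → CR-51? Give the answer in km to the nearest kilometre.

5313 km

HYD-94→GL-05: c = 0.372430 rad, d = 2371.26 km
GL-05→GPS-58: c = 0.283302 rad, d = 1803.78 km
GPS-58→CR-51: c = 0.178713 rad, d = 1137.87 km
Total = 2371.26 + 1803.78 + 1137.87 = 5312.91 km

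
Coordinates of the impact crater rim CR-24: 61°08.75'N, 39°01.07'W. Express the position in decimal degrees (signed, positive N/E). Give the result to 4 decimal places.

+61.1458°, -39.0178°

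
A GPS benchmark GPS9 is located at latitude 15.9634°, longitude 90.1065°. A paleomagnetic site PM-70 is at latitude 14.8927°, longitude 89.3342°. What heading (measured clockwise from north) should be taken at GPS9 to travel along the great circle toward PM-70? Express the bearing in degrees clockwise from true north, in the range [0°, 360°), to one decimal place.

Δλ = -0.7723°
y = sin Δλ · cos φ₂ = -0.013026
x = cos φ₁ sin φ₂ − sin φ₁ cos φ₂ cos Δλ = -0.018662
θ = atan2(y, x) = -145.0851° → 214.9149° (mod 360°)

214.9°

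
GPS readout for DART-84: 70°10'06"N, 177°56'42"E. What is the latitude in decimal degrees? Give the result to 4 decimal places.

70.1683°N

70° + 10′/60 + 6″/3600 = 70 + 0.16667 + 0.00167 = 70.1683°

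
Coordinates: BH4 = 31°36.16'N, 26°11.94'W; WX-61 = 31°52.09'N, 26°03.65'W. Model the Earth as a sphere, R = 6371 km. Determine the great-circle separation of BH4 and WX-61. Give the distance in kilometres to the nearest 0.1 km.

32.3 km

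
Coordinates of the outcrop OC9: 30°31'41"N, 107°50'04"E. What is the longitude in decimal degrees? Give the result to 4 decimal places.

107° + 50′/60 + 4″/3600 = 107 + 0.83333 + 0.00111 = 107.8344°

107.8344°E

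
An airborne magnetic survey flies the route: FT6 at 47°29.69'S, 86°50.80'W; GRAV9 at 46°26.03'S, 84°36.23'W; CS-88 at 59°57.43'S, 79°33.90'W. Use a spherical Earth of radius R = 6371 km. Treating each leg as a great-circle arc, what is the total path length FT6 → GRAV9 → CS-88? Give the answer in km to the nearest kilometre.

1747 km

FT6: φ = -47.49483°, λ = -86.84667°
GRAV9: φ = -46.43383°, λ = -84.60383°
CS-88: φ = -59.95717°, λ = -79.56500°
FT6→GRAV9: c = 0.032503 rad, d = 207.08 km
GRAV9→CS-88: c = 0.241663 rad, d = 1539.64 km
Total = 207.08 + 1539.64 = 1746.71 km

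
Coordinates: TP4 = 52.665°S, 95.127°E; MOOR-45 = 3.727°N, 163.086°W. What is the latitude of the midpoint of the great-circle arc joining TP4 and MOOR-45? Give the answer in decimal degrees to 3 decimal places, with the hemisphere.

34.645°S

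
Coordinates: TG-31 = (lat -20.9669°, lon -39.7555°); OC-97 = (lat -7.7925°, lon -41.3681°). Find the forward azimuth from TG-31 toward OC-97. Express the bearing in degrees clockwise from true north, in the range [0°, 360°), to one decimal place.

353.0°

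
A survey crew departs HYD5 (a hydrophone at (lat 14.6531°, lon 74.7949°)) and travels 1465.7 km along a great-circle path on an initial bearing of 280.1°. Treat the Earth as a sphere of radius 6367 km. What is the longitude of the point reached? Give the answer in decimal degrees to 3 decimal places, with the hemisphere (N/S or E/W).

61.241°E

δ = d/R = 1465.7/6367 = 0.230203 rad
φ₂ = arcsin(sin φ₁ cos δ + cos φ₁ sin δ cos θ)
   = arcsin(0.25297·0.97362 + 0.96748·0.22817·0.17537) = 16.55919°
λ₂ = λ₁ + atan2(sin θ sin δ cos φ₁, cos δ − sin φ₁ sin φ₂) = 61.24108°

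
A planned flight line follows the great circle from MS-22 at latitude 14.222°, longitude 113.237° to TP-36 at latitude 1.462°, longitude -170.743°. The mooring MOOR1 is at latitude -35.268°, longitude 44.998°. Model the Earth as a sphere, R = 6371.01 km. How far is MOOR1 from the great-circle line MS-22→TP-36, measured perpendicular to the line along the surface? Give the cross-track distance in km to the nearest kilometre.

4598 km

δ₁₃ = central angle MS-22→MOOR1 = 1.418652 rad  (haversine)
θ₁₃ = bearing MS-22→MOOR1 = 230.098°,  θ₁₂ = bearing MS-22→TP-36 = 92.043°
dₓₜ = R·arcsin(sin δ₁₃ · sin(θ₁₃ − θ₁₂)) = 6371.01·arcsin(0.98845·sin(138.055°)) = 4598.253 km
|dₓₜ| = 4598.253 km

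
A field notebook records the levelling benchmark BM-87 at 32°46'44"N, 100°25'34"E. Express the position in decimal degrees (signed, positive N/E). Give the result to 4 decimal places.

+32.7789°, +100.4261°

lat: 32.7789° N → +32.7789°
lon: 100.4261° E → +100.4261°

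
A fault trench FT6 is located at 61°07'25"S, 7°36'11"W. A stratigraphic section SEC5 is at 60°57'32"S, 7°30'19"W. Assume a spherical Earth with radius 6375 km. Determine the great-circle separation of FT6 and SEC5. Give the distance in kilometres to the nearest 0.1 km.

19.1 km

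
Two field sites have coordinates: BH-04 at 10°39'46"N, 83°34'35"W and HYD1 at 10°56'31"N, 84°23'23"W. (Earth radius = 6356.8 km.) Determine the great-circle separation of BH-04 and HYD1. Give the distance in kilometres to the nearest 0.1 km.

93.9 km

BH-04: φ = +10.66278°, λ = -83.57639°
HYD1: φ = +10.94194°, λ = -84.38972°
Δφ = 0.2792°,  Δλ = -0.8133°
a = sin²(Δφ/2) + cos φ₁ cos φ₂ sin²(Δλ/2) = 0.000055
c = 2·arcsin(√a) = 0.014771 rad = 0.8463°
d = R·c = 6356.8 × 0.014771 = 93.9 km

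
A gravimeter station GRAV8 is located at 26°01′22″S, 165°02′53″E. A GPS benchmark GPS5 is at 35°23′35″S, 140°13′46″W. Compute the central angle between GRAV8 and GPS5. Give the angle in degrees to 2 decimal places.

GRAV8: φ = -26.02278°, λ = +165.04806°
GPS5: φ = -35.39306°, λ = -140.22944°
Δφ = -9.3703°,  Δλ = 54.7225°
a = sin²(Δφ/2) + cos φ₁ cos φ₂ sin²(Δλ/2) = 0.161410
c = 2·arcsin(√a) = 0.826873 rad = 47.3763°

47.38°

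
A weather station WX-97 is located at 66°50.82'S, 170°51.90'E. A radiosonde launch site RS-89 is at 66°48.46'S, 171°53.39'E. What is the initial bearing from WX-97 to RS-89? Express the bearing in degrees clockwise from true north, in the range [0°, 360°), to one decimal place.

84.9°

WX-97: φ = -66.84700°, λ = +170.86500°
RS-89: φ = -66.80767°, λ = +171.88983°
Δλ = 1.0248°
y = sin Δλ · cos φ₂ = 0.007044
x = cos φ₁ sin φ₂ − sin φ₁ cos φ₂ cos Δλ = 0.000629
θ = atan2(y, x) = 84.9005° → 84.9005° (mod 360°)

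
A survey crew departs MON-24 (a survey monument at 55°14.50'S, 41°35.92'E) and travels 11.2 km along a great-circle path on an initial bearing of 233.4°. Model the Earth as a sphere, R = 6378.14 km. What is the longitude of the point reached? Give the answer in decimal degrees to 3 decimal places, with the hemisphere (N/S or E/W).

41.457°E

MON-24: φ = -55.24167°, λ = +41.59867°
δ = d/R = 11.2/6378.14 = 0.001756 rad
φ₂ = arcsin(sin φ₁ cos δ + cos φ₁ sin δ cos θ)
   = arcsin(-0.82156·1.00000 + 0.57012·0.00176·-0.59622) = -55.30157°
λ₂ = λ₁ + atan2(sin θ sin δ cos φ₁, cos δ − sin φ₁ sin φ₂) = 41.45678°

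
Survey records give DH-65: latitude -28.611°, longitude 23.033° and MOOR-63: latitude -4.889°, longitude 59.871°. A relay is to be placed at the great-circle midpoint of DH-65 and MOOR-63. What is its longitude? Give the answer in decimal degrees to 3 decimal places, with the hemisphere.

42.658°E

Bx = cos φ₂ cos Δλ = 0.797422,  By = cos φ₂ sin Δλ = 0.597373
φₘ = atan2(sin φ₁ + sin φ₂, √((cos φ₁ + Bx)² + By²)) = -17.59622°
λₘ = λ₁ + atan2(By, cos φ₁ + Bx) = 42.65791°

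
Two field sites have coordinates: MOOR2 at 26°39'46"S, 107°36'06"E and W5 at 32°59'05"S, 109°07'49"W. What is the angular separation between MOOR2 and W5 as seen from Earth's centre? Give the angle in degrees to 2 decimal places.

MOOR2: φ = -26.66278°, λ = +107.60167°
W5: φ = -32.98472°, λ = -109.13028°
Δφ = -6.3219°,  Δλ = 143.2681°
a = sin²(Δφ/2) + cos φ₁ cos φ₂ sin²(Δλ/2) = 0.678238
c = 2·arcsin(√a) = 1.935290 rad = 110.8839°

110.88°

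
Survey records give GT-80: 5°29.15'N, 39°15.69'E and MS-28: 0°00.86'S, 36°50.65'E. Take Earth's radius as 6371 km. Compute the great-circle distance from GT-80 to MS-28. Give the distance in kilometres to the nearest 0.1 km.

667.9 km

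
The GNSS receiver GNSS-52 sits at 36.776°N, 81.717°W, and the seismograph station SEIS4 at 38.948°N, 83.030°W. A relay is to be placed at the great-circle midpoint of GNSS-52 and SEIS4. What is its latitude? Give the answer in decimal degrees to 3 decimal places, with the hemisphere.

37.864°N

Bx = cos φ₂ cos Δλ = 0.777513,  By = cos φ₂ sin Δλ = -0.017821
φₘ = atan2(sin φ₁ + sin φ₂, √((cos φ₁ + Bx)² + By²)) = 37.86382°
λₘ = λ₁ + atan2(By, cos φ₁ + Bx) = -82.36382°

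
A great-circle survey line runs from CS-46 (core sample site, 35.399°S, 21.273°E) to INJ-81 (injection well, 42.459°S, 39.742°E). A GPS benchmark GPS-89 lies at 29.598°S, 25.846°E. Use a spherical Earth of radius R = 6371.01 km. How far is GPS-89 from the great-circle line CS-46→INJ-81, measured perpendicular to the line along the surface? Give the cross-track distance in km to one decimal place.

δ₁₃ = central angle CS-46→GPS-89 = 0.121544 rad  (haversine)
θ₁₃ = bearing CS-46→GPS-89 = 34.874°,  θ₁₂ = bearing CS-46→INJ-81 = 121.802°
dₓₜ = R·arcsin(sin δ₁₃ · sin(θ₁₃ − θ₁₂)) = 6371.01·arcsin(0.12125·sin(-86.927°)) = -773.240 km
|dₓₜ| = 773.240 km

773.2 km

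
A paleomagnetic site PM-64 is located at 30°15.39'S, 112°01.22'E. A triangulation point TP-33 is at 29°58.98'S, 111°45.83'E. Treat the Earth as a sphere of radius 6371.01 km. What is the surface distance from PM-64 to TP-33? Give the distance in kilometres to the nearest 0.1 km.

39.2 km

PM-64: φ = -30.25650°, λ = +112.02033°
TP-33: φ = -29.98300°, λ = +111.76383°
Δφ = 0.2735°,  Δλ = -0.2565°
a = sin²(Δφ/2) + cos φ₁ cos φ₂ sin²(Δλ/2) = 0.000009
c = 2·arcsin(√a) = 0.006147 rad = 0.3522°
d = R·c = 6371.01 × 0.006147 = 39.2 km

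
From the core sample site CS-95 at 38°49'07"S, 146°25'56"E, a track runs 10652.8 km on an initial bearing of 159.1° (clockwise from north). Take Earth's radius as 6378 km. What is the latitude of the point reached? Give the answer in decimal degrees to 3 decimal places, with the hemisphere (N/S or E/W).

41.456°S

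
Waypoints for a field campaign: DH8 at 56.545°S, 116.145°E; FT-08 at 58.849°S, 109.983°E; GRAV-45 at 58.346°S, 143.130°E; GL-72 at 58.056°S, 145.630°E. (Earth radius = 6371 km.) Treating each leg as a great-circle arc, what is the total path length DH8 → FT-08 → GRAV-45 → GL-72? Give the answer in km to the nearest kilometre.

2498 km

DH8→FT-08: c = 0.070101 rad, d = 446.61 km
FT-08→GRAV-45: c = 0.298478 rad, d = 1901.60 km
GRAV-45→GL-72: c = 0.023541 rad, d = 149.98 km
Total = 446.61 + 1901.60 + 149.98 = 2498.20 km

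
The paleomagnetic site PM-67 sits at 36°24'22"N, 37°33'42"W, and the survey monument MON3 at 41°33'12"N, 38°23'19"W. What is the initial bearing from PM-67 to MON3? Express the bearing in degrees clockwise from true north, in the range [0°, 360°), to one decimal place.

353.1°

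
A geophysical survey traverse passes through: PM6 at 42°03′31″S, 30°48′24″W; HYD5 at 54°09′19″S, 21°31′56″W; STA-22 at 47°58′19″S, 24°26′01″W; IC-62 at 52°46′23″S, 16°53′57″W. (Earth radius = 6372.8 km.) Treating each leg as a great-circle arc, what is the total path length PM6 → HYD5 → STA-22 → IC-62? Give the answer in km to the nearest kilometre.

PM6: φ = -42.05861°, λ = -30.80667°
HYD5: φ = -54.15528°, λ = -21.53222°
STA-22: φ = -47.97194°, λ = -24.43361°
IC-62: φ = -52.77306°, λ = -16.89917°
PM6→HYD5: c = 0.236722 rad, d = 1508.58 km
HYD5→STA-22: c = 0.112489 rad, d = 716.87 km
STA-22→IC-62: c = 0.118439 rad, d = 754.79 km
Total = 1508.58 + 716.87 + 754.79 = 2980.24 km

2980 km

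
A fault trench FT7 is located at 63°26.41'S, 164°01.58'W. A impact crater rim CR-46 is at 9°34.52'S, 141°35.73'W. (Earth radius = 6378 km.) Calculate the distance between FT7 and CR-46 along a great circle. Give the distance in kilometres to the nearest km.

FT7: φ = -63.44017°, λ = -164.02633°
CR-46: φ = -9.57533°, λ = -141.59550°
Δφ = 53.8648°,  Δλ = 22.4308°
a = sin²(Δφ/2) + cos φ₁ cos φ₂ sin²(Δλ/2) = 0.221833
c = 2·arcsin(√a) = 0.980829 rad = 56.1974°
d = R·c = 6378 × 0.980829 = 6255.7 km

6256 km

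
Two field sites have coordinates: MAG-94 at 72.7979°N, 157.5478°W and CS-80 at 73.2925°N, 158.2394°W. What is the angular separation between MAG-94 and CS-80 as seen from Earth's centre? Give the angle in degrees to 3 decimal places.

0.534°

Δφ = 0.4946°,  Δλ = -0.6916°
a = sin²(Δφ/2) + cos φ₁ cos φ₂ sin²(Δλ/2) = 0.000022
c = 2·arcsin(√a) = 0.009322 rad = 0.5341°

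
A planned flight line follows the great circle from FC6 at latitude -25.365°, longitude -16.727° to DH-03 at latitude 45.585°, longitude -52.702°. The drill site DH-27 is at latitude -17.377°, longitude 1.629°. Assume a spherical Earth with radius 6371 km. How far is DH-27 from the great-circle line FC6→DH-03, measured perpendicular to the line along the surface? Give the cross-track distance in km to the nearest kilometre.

δ₁₃ = central angle FC6→DH-27 = 0.328836 rad  (haversine)
θ₁₃ = bearing FC6→DH-27 = 68.537°,  θ₁₂ = bearing FC6→DH-03 = 335.159°
dₓₜ = R·arcsin(sin δ₁₃ · sin(θ₁₃ − θ₁₂)) = 6371·arcsin(0.32294·sin(-266.622°)) = 2091.237 km
|dₓₜ| = 2091.237 km

2091 km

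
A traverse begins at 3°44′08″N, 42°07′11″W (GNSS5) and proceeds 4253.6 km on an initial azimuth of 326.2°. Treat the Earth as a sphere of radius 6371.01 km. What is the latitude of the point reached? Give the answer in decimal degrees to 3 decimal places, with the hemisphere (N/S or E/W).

GNSS5: φ = +3.73556°, λ = -42.11972°
δ = d/R = 4253.6/6371.01 = 0.667649 rad
φ₂ = arcsin(sin φ₁ cos δ + cos φ₁ sin δ cos θ)
   = arcsin(0.06515·0.78528 + 0.99788·0.61914·0.83098) = 34.37217°
λ₂ = λ₁ + atan2(sin θ sin δ cos φ₁, cos δ − sin φ₁ sin φ₂) = -66.78331°

34.372°N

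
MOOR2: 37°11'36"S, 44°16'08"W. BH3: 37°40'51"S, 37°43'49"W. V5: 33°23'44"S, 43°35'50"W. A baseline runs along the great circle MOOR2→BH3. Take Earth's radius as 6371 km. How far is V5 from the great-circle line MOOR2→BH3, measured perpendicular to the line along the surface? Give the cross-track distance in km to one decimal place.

426.6 km

MOOR2: φ = -37.19333°, λ = -44.26889°
BH3: φ = -37.68083°, λ = -37.73028°
V5: φ = -33.39556°, λ = -43.59722°
δ₁₃ = central angle MOOR2→V5 = 0.066970 rad  (haversine)
θ₁₃ = bearing MOOR2→V5 = 8.410°,  θ₁₂ = bearing MOOR2→BH3 = 97.347°
dₓₜ = R·arcsin(sin δ₁₃ · sin(θ₁₃ − θ₁₂)) = 6371·arcsin(0.06692·sin(-88.938°)) = -426.593 km
|dₓₜ| = 426.593 km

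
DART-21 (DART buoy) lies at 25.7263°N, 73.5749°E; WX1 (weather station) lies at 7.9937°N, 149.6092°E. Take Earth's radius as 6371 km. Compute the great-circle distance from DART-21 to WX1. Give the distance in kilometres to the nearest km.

8228 km

Δφ = -17.7326°,  Δλ = 76.0343°
a = sin²(Δφ/2) + cos φ₁ cos φ₂ sin²(Δλ/2) = 0.362165
c = 2·arcsin(√a) = 1.291510 rad = 73.9980°
d = R·c = 6371 × 1.291510 = 8228.2 km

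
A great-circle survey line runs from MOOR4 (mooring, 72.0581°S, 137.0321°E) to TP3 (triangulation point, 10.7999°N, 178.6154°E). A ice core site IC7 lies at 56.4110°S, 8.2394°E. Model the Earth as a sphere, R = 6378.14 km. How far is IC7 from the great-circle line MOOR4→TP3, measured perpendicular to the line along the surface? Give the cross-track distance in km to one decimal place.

357.6 km

δ₁₃ = central angle MOOR4→IC7 = 0.815169 rad  (haversine)
θ₁₃ = bearing MOOR4→IC7 = 216.330°,  θ₁₂ = bearing MOOR4→TP3 = 40.746°
dₓₜ = R·arcsin(sin δ₁₃ · sin(θ₁₃ − θ₁₂)) = 6378.14·arcsin(0.72784·sin(175.584°)) = 357.634 km
|dₓₜ| = 357.634 km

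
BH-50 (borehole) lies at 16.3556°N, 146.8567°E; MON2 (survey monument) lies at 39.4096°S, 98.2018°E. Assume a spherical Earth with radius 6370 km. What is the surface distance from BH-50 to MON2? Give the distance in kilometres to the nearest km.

7992 km

Δφ = -55.7652°,  Δλ = -48.6549°
a = sin²(Δφ/2) + cos φ₁ cos φ₂ sin²(Δλ/2) = 0.344519
c = 2·arcsin(√a) = 1.254591 rad = 71.8828°
d = R·c = 6370 × 1.254591 = 7991.7 km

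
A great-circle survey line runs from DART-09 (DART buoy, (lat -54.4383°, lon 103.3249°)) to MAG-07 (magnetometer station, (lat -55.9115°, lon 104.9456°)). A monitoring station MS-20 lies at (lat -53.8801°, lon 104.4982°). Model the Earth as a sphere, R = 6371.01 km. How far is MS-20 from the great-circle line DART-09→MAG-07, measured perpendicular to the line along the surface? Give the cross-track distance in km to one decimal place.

δ₁₃ = central angle DART-09→MS-20 = 0.015449 rad  (haversine)
θ₁₃ = bearing DART-09→MS-20 = 51.383°,  θ₁₂ = bearing DART-09→MAG-07 = 148.524°
dₓₜ = R·arcsin(sin δ₁₃ · sin(θ₁₃ − θ₁₂)) = 6371.01·arcsin(0.01545·sin(-97.141°)) = -97.663 km
|dₓₜ| = 97.663 km

97.7 km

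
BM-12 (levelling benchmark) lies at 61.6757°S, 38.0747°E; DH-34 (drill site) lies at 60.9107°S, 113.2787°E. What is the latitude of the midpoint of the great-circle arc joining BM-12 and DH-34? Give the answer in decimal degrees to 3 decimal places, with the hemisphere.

Bx = cos φ₂ cos Δλ = 0.124158,  By = cos φ₂ sin Δλ = 0.470051
φₘ = atan2(sin φ₁ + sin φ₂, √((cos φ₁ + Bx)² + By²)) = -66.54419°
λₘ = λ₁ + atan2(By, cos φ₁ + Bx) = 76.21461°

66.544°S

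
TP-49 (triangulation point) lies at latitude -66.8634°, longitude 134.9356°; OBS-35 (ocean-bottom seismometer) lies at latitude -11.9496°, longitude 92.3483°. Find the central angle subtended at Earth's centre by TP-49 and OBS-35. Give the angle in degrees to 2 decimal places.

61.74°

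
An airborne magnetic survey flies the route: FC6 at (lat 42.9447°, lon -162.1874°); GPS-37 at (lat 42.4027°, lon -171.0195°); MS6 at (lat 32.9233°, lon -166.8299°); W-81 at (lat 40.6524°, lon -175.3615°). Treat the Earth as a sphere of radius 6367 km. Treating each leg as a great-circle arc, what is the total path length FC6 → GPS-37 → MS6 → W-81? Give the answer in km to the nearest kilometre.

FC6→GPS-37: c = 0.113676 rad, d = 723.77 km
GPS-37→MS6: c = 0.175218 rad, d = 1115.61 km
MS6→W-81: c = 0.179864 rad, d = 1145.20 km
Total = 723.77 + 1115.61 + 1145.20 = 2984.58 km

2985 km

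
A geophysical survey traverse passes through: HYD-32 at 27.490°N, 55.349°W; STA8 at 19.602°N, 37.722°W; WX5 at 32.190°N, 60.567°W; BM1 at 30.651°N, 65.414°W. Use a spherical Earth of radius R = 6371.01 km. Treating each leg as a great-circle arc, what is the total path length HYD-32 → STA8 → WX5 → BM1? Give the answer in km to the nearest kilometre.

5158 km

HYD-32→STA8: c = 0.313366 rad, d = 1996.46 km
STA8→WX5: c = 0.419173 rad, d = 2670.56 km
WX5→BM1: c = 0.077017 rad, d = 490.67 km
Total = 1996.46 + 2670.56 + 490.67 = 5157.69 km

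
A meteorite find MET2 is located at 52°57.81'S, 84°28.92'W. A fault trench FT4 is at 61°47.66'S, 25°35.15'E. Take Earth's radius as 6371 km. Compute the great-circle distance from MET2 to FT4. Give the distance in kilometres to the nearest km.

5862 km

MET2: φ = -52.96350°, λ = -84.48200°
FT4: φ = -61.79433°, λ = +25.58583°
Δφ = -8.8308°,  Δλ = 110.0678°
a = sin²(Δφ/2) + cos φ₁ cos φ₂ sin²(Δλ/2) = 0.197109
c = 2·arcsin(√a) = 0.920048 rad = 52.7149°
d = R·c = 6371 × 0.920048 = 5861.6 km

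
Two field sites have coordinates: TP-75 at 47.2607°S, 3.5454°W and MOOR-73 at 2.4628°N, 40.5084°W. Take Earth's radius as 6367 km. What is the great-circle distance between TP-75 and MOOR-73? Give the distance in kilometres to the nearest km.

6592 km

Δφ = 49.7235°,  Δλ = -36.9630°
a = sin²(Δφ/2) + cos φ₁ cos φ₂ sin²(Δλ/2) = 0.244896
c = 2·arcsin(√a) = 1.035370 rad = 59.3223°
d = R·c = 6367 × 1.035370 = 6592.2 km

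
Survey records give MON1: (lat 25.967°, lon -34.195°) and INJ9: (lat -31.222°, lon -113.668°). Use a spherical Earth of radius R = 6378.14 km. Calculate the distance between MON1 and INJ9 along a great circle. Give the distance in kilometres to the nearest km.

Δφ = -57.1890°,  Δλ = -79.4730°
a = sin²(Δφ/2) + cos φ₁ cos φ₂ sin²(Δλ/2) = 0.543249
c = 2·arcsin(√a) = 1.657403 rad = 94.9622°
d = R·c = 6378.14 × 1.657403 = 10571.2 km

10571 km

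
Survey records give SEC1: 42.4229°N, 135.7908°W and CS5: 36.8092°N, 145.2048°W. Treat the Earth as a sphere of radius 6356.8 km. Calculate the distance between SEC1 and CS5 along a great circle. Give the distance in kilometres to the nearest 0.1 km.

1016.4 km

Δφ = -5.6137°,  Δλ = -9.4140°
a = sin²(Δφ/2) + cos φ₁ cos φ₂ sin²(Δλ/2) = 0.006378
c = 2·arcsin(√a) = 0.159893 rad = 9.1612°
d = R·c = 6356.8 × 0.159893 = 1016.4 km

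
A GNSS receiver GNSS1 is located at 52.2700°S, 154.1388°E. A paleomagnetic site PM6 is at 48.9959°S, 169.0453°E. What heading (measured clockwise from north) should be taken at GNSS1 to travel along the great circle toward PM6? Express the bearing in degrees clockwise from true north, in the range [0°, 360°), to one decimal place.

76.8°

Δλ = 14.9065°
y = sin Δλ · cos φ₂ = 0.168780
x = cos φ₁ sin φ₂ − sin φ₁ cos φ₂ cos Δλ = 0.039649
θ = atan2(y, x) = 76.7799° → 76.7799° (mod 360°)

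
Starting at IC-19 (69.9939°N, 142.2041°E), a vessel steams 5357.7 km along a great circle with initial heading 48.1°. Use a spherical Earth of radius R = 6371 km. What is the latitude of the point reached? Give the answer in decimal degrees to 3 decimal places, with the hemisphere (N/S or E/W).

52.826°N

δ = d/R = 5357.7/6371 = 0.840951 rad
φ₂ = arcsin(sin φ₁ cos δ + cos φ₁ sin δ cos θ)
   = arcsin(0.93966·0.66675 + 0.34212·0.74528·0.66783) = 52.82561°
λ₂ = λ₁ + atan2(sin θ sin δ cos φ₁, cos δ − sin φ₁ sin φ₂) = -104.43698°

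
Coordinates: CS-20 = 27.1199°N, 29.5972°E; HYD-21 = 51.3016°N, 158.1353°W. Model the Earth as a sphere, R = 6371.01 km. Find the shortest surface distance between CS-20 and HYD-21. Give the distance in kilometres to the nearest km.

11262 km

Δφ = 24.1817°,  Δλ = 172.2675°
a = sin²(Δφ/2) + cos φ₁ cos φ₂ sin²(Δλ/2) = 0.597825
c = 2·arcsin(√a) = 1.767717 rad = 101.2827°
d = R·c = 6371.01 × 1.767717 = 11262.1 km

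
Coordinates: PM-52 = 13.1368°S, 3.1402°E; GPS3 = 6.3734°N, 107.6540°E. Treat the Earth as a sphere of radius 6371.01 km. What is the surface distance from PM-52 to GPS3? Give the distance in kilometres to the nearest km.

Δφ = 19.5102°,  Δλ = 104.5138°
a = sin²(Δφ/2) + cos φ₁ cos φ₂ sin²(Δλ/2) = 0.633888
c = 2·arcsin(√a) = 1.841880 rad = 105.5320°
d = R·c = 6371.01 × 1.841880 = 11734.6 km

11735 km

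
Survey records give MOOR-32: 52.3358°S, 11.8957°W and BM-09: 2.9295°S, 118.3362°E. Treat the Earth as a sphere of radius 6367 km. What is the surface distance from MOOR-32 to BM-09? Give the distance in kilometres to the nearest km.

12303 km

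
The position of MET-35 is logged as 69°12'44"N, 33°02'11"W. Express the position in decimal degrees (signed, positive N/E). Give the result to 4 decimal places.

+69.2122°, -33.0364°

lat: 69.2122° N → +69.2122°
lon: 33.0364° W → -33.0364°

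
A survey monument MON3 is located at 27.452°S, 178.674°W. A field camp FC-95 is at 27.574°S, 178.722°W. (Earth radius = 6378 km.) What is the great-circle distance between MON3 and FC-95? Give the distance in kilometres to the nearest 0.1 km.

14.4 km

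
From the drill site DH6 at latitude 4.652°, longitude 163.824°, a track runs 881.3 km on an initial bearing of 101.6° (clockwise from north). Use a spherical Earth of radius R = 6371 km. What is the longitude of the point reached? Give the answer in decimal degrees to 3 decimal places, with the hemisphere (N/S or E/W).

171.598°E

δ = d/R = 881.3/6371 = 0.138330 rad
φ₂ = arcsin(sin φ₁ cos δ + cos φ₁ sin δ cos θ)
   = arcsin(0.08110·0.99045 + 0.99671·0.13789·-0.20108) = 3.02052°
λ₂ = λ₁ + atan2(sin θ sin δ cos φ₁, cos δ − sin φ₁ sin φ₂) = 171.59770°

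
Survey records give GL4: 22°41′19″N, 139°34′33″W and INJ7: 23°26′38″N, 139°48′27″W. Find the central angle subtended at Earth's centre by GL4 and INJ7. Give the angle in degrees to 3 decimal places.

0.785°

GL4: φ = +22.68861°, λ = -139.57583°
INJ7: φ = +23.44389°, λ = -139.80750°
Δφ = 0.7553°,  Δλ = -0.2317°
a = sin²(Δφ/2) + cos φ₁ cos φ₂ sin²(Δλ/2) = 0.000047
c = 2·arcsin(√a) = 0.013697 rad = 0.7848°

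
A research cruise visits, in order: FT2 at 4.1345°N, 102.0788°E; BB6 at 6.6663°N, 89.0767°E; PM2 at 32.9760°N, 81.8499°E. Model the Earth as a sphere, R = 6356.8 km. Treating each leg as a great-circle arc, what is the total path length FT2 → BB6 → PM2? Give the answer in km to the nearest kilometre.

4476 km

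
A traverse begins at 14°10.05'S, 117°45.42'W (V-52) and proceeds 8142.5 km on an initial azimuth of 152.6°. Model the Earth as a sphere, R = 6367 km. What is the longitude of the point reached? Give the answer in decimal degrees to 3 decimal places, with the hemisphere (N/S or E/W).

36.902°W

V-52: φ = -14.16750°, λ = -117.75700°
δ = d/R = 8142.5/6367 = 1.278860 rad
φ₂ = arcsin(sin φ₁ cos δ + cos φ₁ sin δ cos θ)
   = arcsin(-0.24476·0.28781 + 0.96958·0.95769·-0.88782) = -63.48692°
λ₂ = λ₁ + atan2(sin θ sin δ cos φ₁, cos δ − sin φ₁ sin φ₂) = -36.90202°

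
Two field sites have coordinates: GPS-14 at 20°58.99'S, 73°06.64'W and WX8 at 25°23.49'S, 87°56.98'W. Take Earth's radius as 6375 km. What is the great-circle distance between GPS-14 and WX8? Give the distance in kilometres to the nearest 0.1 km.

GPS-14: φ = -20.98317°, λ = -73.11067°
WX8: φ = -25.39150°, λ = -87.94967°
Δφ = -4.4083°,  Δλ = -14.8390°
a = sin²(Δφ/2) + cos φ₁ cos φ₂ sin²(Δλ/2) = 0.015545
c = 2·arcsin(√a) = 0.250007 rad = 14.3244°
d = R·c = 6375 × 0.250007 = 1593.8 km

1593.8 km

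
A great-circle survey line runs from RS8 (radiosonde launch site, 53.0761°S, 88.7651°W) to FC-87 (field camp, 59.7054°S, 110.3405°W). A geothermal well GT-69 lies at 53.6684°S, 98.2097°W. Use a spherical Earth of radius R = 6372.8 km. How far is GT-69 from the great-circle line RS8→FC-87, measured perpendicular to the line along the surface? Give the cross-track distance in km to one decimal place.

295.1 km

δ₁₃ = central angle RS8→GT-69 = 0.098813 rad  (haversine)
θ₁₃ = bearing RS8→GT-69 = 260.220°,  θ₁₂ = bearing RS8→FC-87 = 232.236°
dₓₜ = R·arcsin(sin δ₁₃ · sin(θ₁₃ − θ₁₂)) = 6372.8·arcsin(0.09865·sin(27.984°)) = 295.104 km
|dₓₜ| = 295.104 km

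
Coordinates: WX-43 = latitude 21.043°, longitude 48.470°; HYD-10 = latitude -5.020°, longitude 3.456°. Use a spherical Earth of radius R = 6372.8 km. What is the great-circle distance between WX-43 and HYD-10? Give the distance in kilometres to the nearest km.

Δφ = -26.0630°,  Δλ = -45.0140°
a = sin²(Δφ/2) + cos φ₁ cos φ₂ sin²(Δλ/2) = 0.187081
c = 2·arcsin(√a) = 0.894590 rad = 51.2562°
d = R·c = 6372.8 × 0.894590 = 5701.0 km

5701 km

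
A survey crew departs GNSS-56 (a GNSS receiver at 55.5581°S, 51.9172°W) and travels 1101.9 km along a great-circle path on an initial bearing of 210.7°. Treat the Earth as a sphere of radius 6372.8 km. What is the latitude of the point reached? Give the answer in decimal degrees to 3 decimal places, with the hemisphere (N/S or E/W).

δ = d/R = 1101.9/6372.8 = 0.172907 rad
φ₂ = arcsin(sin φ₁ cos δ + cos φ₁ sin δ cos θ)
   = arcsin(-0.82470·0.98509 + 0.56557·0.17205·-0.85985) = -63.64623°
λ₂ = λ₁ + atan2(sin θ sin δ cos φ₁, cos δ − sin φ₁ sin φ₂) = -63.32965°

63.646°S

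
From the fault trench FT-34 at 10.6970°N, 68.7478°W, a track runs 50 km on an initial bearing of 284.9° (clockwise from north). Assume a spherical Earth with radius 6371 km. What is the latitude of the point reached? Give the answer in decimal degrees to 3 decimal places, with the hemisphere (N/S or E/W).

δ = d/R = 50/6371 = 0.007848 rad
φ₂ = arcsin(sin φ₁ cos δ + cos φ₁ sin δ cos θ)
   = arcsin(0.18562·0.99997 + 0.98262·0.00785·0.25713) = 10.81231°
λ₂ = λ₁ + atan2(sin θ sin δ cos φ₁, cos δ − sin φ₁ sin φ₂) = -69.19020°

10.812°N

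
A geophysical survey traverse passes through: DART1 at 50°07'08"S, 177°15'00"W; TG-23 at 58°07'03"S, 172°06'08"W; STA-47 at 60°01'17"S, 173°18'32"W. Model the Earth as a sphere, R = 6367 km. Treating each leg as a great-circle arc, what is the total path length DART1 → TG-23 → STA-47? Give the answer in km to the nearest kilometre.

DART1: φ = -50.11889°, λ = -177.25000°
TG-23: φ = -58.11750°, λ = -172.10222°
STA-47: φ = -60.02139°, λ = -173.30889°
DART1→TG-23: c = 0.149098 rad, d = 949.31 km
TG-23→STA-47: c = 0.034946 rad, d = 222.50 km
Total = 949.31 + 222.50 = 1171.81 km

1172 km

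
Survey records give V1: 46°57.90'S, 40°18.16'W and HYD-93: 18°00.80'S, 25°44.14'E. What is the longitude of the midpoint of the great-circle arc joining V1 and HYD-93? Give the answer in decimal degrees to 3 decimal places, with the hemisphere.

1.185°W

V1: φ = -46.96500°, λ = -40.30267°
HYD-93: φ = -18.01333°, λ = +25.73567°
Bx = cos φ₂ cos Δλ = 0.386219,  By = cos φ₂ sin Δλ = 0.869026
φₘ = atan2(sin φ₁ + sin φ₂, √((cos φ₁ + Bx)² + By²)) = -37.05898°
λₘ = λ₁ + atan2(By, cos φ₁ + Bx) = -1.18502°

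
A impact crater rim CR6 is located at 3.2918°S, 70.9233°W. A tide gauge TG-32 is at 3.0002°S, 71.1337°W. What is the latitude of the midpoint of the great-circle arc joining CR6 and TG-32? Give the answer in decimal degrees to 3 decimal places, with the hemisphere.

Bx = cos φ₂ cos Δλ = 0.998623,  By = cos φ₂ sin Δλ = -0.003667
φₘ = atan2(sin φ₁ + sin φ₂, √((cos φ₁ + Bx)² + By²)) = -3.14601°
λₘ = λ₁ + atan2(By, cos φ₁ + Bx) = -71.02851°

3.146°S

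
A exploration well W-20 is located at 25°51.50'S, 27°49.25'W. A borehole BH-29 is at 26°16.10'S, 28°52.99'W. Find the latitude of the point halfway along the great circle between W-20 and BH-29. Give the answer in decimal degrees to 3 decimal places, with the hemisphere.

26.064°S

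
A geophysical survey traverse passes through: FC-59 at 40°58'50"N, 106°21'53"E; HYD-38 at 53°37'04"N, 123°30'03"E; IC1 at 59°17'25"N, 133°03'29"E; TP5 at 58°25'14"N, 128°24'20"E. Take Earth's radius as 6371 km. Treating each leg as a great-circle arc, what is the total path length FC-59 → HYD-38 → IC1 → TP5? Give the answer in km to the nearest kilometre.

3044 km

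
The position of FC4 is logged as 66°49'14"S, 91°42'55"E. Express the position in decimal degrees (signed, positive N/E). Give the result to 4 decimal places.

lat: 66.8206° S → -66.8206°
lon: 91.7153° E → +91.7153°

-66.8206°, +91.7153°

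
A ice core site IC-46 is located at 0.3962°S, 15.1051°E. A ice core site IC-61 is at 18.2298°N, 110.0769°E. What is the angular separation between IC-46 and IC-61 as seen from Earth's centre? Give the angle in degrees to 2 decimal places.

Δφ = 18.6260°,  Δλ = 94.9718°
a = sin²(Δφ/2) + cos φ₁ cos φ₂ sin²(Δλ/2) = 0.542238
c = 2·arcsin(√a) = 1.655374 rad = 94.8459°

94.85°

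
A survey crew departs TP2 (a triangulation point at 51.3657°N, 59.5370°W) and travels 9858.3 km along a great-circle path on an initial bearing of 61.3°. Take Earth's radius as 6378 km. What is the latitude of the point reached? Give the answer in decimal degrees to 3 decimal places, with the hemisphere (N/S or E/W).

18.624°N

δ = d/R = 9858.3/6378 = 1.545673 rad
φ₂ = arcsin(sin φ₁ cos δ + cos φ₁ sin δ cos θ)
   = arcsin(0.78115·0.02512 + 0.62435·0.99968·0.48022) = 18.62392°
λ₂ = λ₁ + atan2(sin θ sin δ cos φ₁, cos δ − sin φ₁ sin φ₂) = 52.74578°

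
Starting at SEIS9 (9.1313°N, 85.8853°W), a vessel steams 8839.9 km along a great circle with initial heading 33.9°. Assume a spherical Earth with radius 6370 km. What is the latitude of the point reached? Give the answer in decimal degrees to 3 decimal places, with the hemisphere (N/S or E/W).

56.584°N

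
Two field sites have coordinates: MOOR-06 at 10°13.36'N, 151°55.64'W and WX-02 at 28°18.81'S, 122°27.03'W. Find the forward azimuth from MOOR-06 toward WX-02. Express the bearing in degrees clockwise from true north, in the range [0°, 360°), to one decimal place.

144.3°

MOOR-06: φ = +10.22267°, λ = -151.92733°
WX-02: φ = -28.31350°, λ = -122.45050°
Δλ = 29.4768°
y = sin Δλ · cos φ₂ = 0.433203
x = cos φ₁ sin φ₂ − sin φ₁ cos φ₂ cos Δλ = -0.602784
θ = atan2(y, x) = 144.2963° → 144.2963° (mod 360°)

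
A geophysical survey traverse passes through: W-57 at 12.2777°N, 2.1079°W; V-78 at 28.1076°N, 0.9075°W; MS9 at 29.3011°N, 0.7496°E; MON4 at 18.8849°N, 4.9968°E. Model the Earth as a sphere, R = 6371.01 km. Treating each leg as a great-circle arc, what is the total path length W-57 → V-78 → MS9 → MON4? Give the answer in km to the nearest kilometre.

3209 km

W-57→V-78: c = 0.276976 rad, d = 1764.62 km
V-78→MS9: c = 0.032823 rad, d = 209.12 km
MS9→MON4: c = 0.193930 rad, d = 1235.53 km
Total = 1764.62 + 209.12 + 1235.53 = 3209.27 km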